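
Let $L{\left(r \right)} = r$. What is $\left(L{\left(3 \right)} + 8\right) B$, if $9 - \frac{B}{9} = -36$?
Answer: $4455$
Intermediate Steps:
$B = 405$ ($B = 81 - -324 = 81 + 324 = 405$)
$\left(L{\left(3 \right)} + 8\right) B = \left(3 + 8\right) 405 = 11 \cdot 405 = 4455$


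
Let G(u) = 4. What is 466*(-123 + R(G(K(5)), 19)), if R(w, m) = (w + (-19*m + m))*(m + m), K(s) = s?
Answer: -6042622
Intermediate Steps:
R(w, m) = 2*m*(w - 18*m) (R(w, m) = (w - 18*m)*(2*m) = 2*m*(w - 18*m))
466*(-123 + R(G(K(5)), 19)) = 466*(-123 + 2*19*(4 - 18*19)) = 466*(-123 + 2*19*(4 - 342)) = 466*(-123 + 2*19*(-338)) = 466*(-123 - 12844) = 466*(-12967) = -6042622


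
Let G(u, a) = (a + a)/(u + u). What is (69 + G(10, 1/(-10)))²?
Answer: 47596201/10000 ≈ 4759.6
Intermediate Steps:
G(u, a) = a/u (G(u, a) = (2*a)/((2*u)) = (2*a)*(1/(2*u)) = a/u)
(69 + G(10, 1/(-10)))² = (69 + 1/(-10*10))² = (69 - ⅒*⅒)² = (69 - 1/100)² = (6899/100)² = 47596201/10000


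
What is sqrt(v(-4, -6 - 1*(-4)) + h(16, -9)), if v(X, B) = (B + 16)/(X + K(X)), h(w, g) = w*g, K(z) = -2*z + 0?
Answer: I*sqrt(562)/2 ≈ 11.853*I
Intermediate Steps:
K(z) = -2*z
h(w, g) = g*w
v(X, B) = -(16 + B)/X (v(X, B) = (B + 16)/(X - 2*X) = (16 + B)/((-X)) = (16 + B)*(-1/X) = -(16 + B)/X)
sqrt(v(-4, -6 - 1*(-4)) + h(16, -9)) = sqrt((-16 - (-6 - 1*(-4)))/(-4) - 9*16) = sqrt(-(-16 - (-6 + 4))/4 - 144) = sqrt(-(-16 - 1*(-2))/4 - 144) = sqrt(-(-16 + 2)/4 - 144) = sqrt(-1/4*(-14) - 144) = sqrt(7/2 - 144) = sqrt(-281/2) = I*sqrt(562)/2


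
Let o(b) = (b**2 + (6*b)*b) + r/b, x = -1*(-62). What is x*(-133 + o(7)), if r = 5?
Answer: 91450/7 ≈ 13064.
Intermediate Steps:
x = 62
o(b) = 5/b + 7*b**2 (o(b) = (b**2 + (6*b)*b) + 5/b = (b**2 + 6*b**2) + 5/b = 7*b**2 + 5/b = 5/b + 7*b**2)
x*(-133 + o(7)) = 62*(-133 + (5 + 7*7**3)/7) = 62*(-133 + (5 + 7*343)/7) = 62*(-133 + (5 + 2401)/7) = 62*(-133 + (1/7)*2406) = 62*(-133 + 2406/7) = 62*(1475/7) = 91450/7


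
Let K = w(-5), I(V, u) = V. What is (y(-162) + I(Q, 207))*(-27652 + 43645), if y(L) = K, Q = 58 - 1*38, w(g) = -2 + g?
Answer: 207909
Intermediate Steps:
Q = 20 (Q = 58 - 38 = 20)
K = -7 (K = -2 - 5 = -7)
y(L) = -7
(y(-162) + I(Q, 207))*(-27652 + 43645) = (-7 + 20)*(-27652 + 43645) = 13*15993 = 207909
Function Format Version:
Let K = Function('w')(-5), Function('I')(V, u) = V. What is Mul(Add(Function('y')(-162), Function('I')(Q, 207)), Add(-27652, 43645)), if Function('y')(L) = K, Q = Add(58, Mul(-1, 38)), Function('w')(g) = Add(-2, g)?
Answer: 207909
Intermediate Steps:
Q = 20 (Q = Add(58, -38) = 20)
K = -7 (K = Add(-2, -5) = -7)
Function('y')(L) = -7
Mul(Add(Function('y')(-162), Function('I')(Q, 207)), Add(-27652, 43645)) = Mul(Add(-7, 20), Add(-27652, 43645)) = Mul(13, 15993) = 207909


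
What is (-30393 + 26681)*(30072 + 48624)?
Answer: -292119552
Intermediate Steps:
(-30393 + 26681)*(30072 + 48624) = -3712*78696 = -292119552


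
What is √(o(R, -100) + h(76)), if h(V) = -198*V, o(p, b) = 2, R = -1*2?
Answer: I*√15046 ≈ 122.66*I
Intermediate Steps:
R = -2
√(o(R, -100) + h(76)) = √(2 - 198*76) = √(2 - 15048) = √(-15046) = I*√15046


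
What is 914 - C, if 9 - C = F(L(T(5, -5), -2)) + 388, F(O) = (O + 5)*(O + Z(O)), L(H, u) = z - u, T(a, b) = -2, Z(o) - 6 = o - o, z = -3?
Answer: 1313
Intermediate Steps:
Z(o) = 6 (Z(o) = 6 + (o - o) = 6 + 0 = 6)
L(H, u) = -3 - u
F(O) = (5 + O)*(6 + O) (F(O) = (O + 5)*(O + 6) = (5 + O)*(6 + O))
C = -399 (C = 9 - ((30 + (-3 - 1*(-2))² + 11*(-3 - 1*(-2))) + 388) = 9 - ((30 + (-3 + 2)² + 11*(-3 + 2)) + 388) = 9 - ((30 + (-1)² + 11*(-1)) + 388) = 9 - ((30 + 1 - 11) + 388) = 9 - (20 + 388) = 9 - 1*408 = 9 - 408 = -399)
914 - C = 914 - 1*(-399) = 914 + 399 = 1313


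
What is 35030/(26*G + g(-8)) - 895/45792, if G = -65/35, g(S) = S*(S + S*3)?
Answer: 5613677495/33290784 ≈ 168.63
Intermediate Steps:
g(S) = 4*S² (g(S) = S*(S + 3*S) = S*(4*S) = 4*S²)
G = -13/7 (G = -65*1/35 = -13/7 ≈ -1.8571)
35030/(26*G + g(-8)) - 895/45792 = 35030/(26*(-13/7) + 4*(-8)²) - 895/45792 = 35030/(-338/7 + 4*64) - 895*1/45792 = 35030/(-338/7 + 256) - 895/45792 = 35030/(1454/7) - 895/45792 = 35030*(7/1454) - 895/45792 = 122605/727 - 895/45792 = 5613677495/33290784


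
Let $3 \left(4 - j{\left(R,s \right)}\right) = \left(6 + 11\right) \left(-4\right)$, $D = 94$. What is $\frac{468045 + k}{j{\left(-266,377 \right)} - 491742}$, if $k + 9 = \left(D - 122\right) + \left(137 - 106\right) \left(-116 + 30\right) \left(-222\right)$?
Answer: $- \frac{1589790}{737573} \approx -2.1554$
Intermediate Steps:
$j{\left(R,s \right)} = \frac{80}{3}$ ($j{\left(R,s \right)} = 4 - \frac{\left(6 + 11\right) \left(-4\right)}{3} = 4 - \frac{17 \left(-4\right)}{3} = 4 - - \frac{68}{3} = 4 + \frac{68}{3} = \frac{80}{3}$)
$k = 591815$ ($k = -9 + \left(\left(94 - 122\right) + \left(137 - 106\right) \left(-116 + 30\right) \left(-222\right)\right) = -9 + \left(\left(94 - 122\right) + 31 \left(-86\right) \left(-222\right)\right) = -9 - -591824 = -9 + \left(-28 + 591852\right) = -9 + 591824 = 591815$)
$\frac{468045 + k}{j{\left(-266,377 \right)} - 491742} = \frac{468045 + 591815}{\frac{80}{3} - 491742} = \frac{1059860}{- \frac{1475146}{3}} = 1059860 \left(- \frac{3}{1475146}\right) = - \frac{1589790}{737573}$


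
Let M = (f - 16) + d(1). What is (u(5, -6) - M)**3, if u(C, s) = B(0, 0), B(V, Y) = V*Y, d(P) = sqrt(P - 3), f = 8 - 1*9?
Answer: (17 - I*sqrt(2))**3 ≈ 4811.0 - 1223.3*I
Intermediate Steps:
f = -1 (f = 8 - 9 = -1)
d(P) = sqrt(-3 + P)
M = -17 + I*sqrt(2) (M = (-1 - 16) + sqrt(-3 + 1) = -17 + sqrt(-2) = -17 + I*sqrt(2) ≈ -17.0 + 1.4142*I)
u(C, s) = 0 (u(C, s) = 0*0 = 0)
(u(5, -6) - M)**3 = (0 - (-17 + I*sqrt(2)))**3 = (0 + (17 - I*sqrt(2)))**3 = (17 - I*sqrt(2))**3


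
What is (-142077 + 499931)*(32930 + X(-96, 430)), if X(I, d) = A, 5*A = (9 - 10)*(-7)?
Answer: 58923166078/5 ≈ 1.1785e+10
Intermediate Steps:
A = 7/5 (A = ((9 - 10)*(-7))/5 = (-1*(-7))/5 = (⅕)*7 = 7/5 ≈ 1.4000)
X(I, d) = 7/5
(-142077 + 499931)*(32930 + X(-96, 430)) = (-142077 + 499931)*(32930 + 7/5) = 357854*(164657/5) = 58923166078/5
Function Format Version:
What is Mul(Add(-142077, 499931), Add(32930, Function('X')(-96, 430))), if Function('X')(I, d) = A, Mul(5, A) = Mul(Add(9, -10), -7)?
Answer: Rational(58923166078, 5) ≈ 1.1785e+10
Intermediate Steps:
A = Rational(7, 5) (A = Mul(Rational(1, 5), Mul(Add(9, -10), -7)) = Mul(Rational(1, 5), Mul(-1, -7)) = Mul(Rational(1, 5), 7) = Rational(7, 5) ≈ 1.4000)
Function('X')(I, d) = Rational(7, 5)
Mul(Add(-142077, 499931), Add(32930, Function('X')(-96, 430))) = Mul(Add(-142077, 499931), Add(32930, Rational(7, 5))) = Mul(357854, Rational(164657, 5)) = Rational(58923166078, 5)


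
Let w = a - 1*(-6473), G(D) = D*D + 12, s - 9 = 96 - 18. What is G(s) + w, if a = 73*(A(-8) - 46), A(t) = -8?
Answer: 10112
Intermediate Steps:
s = 87 (s = 9 + (96 - 18) = 9 + 78 = 87)
G(D) = 12 + D² (G(D) = D² + 12 = 12 + D²)
a = -3942 (a = 73*(-8 - 46) = 73*(-54) = -3942)
w = 2531 (w = -3942 - 1*(-6473) = -3942 + 6473 = 2531)
G(s) + w = (12 + 87²) + 2531 = (12 + 7569) + 2531 = 7581 + 2531 = 10112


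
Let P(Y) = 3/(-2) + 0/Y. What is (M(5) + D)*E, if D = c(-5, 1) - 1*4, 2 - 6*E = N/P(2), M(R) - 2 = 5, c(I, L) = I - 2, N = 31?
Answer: -136/9 ≈ -15.111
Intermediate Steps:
P(Y) = -3/2 (P(Y) = 3*(-½) + 0 = -3/2 + 0 = -3/2)
c(I, L) = -2 + I
M(R) = 7 (M(R) = 2 + 5 = 7)
E = 34/9 (E = ⅓ - 31/(6*(-3/2)) = ⅓ - 31*(-2)/(6*3) = ⅓ - ⅙*(-62/3) = ⅓ + 31/9 = 34/9 ≈ 3.7778)
D = -11 (D = (-2 - 5) - 1*4 = -7 - 4 = -11)
(M(5) + D)*E = (7 - 11)*(34/9) = -4*34/9 = -136/9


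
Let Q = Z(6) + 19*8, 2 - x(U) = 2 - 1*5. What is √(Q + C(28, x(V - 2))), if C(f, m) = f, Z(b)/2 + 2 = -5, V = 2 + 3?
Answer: √166 ≈ 12.884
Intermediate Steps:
V = 5
Z(b) = -14 (Z(b) = -4 + 2*(-5) = -4 - 10 = -14)
x(U) = 5 (x(U) = 2 - (2 - 1*5) = 2 - (2 - 5) = 2 - 1*(-3) = 2 + 3 = 5)
Q = 138 (Q = -14 + 19*8 = -14 + 152 = 138)
√(Q + C(28, x(V - 2))) = √(138 + 28) = √166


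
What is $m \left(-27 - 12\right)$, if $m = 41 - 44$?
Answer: $117$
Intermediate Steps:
$m = -3$ ($m = 41 - 44 = -3$)
$m \left(-27 - 12\right) = - 3 \left(-27 - 12\right) = \left(-3\right) \left(-39\right) = 117$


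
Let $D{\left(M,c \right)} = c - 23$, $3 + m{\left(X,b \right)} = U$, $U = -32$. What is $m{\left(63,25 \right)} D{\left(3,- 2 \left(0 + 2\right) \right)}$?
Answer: $945$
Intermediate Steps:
$m{\left(X,b \right)} = -35$ ($m{\left(X,b \right)} = -3 - 32 = -35$)
$D{\left(M,c \right)} = -23 + c$ ($D{\left(M,c \right)} = c - 23 = -23 + c$)
$m{\left(63,25 \right)} D{\left(3,- 2 \left(0 + 2\right) \right)} = - 35 \left(-23 - 2 \left(0 + 2\right)\right) = - 35 \left(-23 - 4\right) = \left(-35\right) \left(-27\right) = 945$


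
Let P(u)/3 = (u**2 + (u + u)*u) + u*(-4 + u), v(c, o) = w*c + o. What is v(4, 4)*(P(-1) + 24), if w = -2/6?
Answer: 128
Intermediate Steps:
w = -1/3 (w = -2*1/6 = -1/3 ≈ -0.33333)
v(c, o) = o - c/3 (v(c, o) = -c/3 + o = o - c/3)
P(u) = 9*u**2 + 3*u*(-4 + u) (P(u) = 3*((u**2 + (u + u)*u) + u*(-4 + u)) = 3*((u**2 + (2*u)*u) + u*(-4 + u)) = 3*((u**2 + 2*u**2) + u*(-4 + u)) = 3*(3*u**2 + u*(-4 + u)) = 9*u**2 + 3*u*(-4 + u))
v(4, 4)*(P(-1) + 24) = (4 - 1/3*4)*(12*(-1)*(-1 - 1) + 24) = (4 - 4/3)*(12*(-1)*(-2) + 24) = 8*(24 + 24)/3 = (8/3)*48 = 128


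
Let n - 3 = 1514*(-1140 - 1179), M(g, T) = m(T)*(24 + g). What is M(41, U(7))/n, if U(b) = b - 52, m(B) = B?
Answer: 325/390107 ≈ 0.00083310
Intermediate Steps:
U(b) = -52 + b
M(g, T) = T*(24 + g)
n = -3510963 (n = 3 + 1514*(-1140 - 1179) = 3 + 1514*(-2319) = 3 - 3510966 = -3510963)
M(41, U(7))/n = ((-52 + 7)*(24 + 41))/(-3510963) = -45*65*(-1/3510963) = -2925*(-1/3510963) = 325/390107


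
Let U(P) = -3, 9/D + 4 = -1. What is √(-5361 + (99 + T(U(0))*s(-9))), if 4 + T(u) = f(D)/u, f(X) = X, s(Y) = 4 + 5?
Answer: I*√132315/5 ≈ 72.75*I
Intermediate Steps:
D = -9/5 (D = 9/(-4 - 1) = 9/(-5) = 9*(-⅕) = -9/5 ≈ -1.8000)
s(Y) = 9
T(u) = -4 - 9/(5*u)
√(-5361 + (99 + T(U(0))*s(-9))) = √(-5361 + (99 + (-4 - 9/5/(-3))*9)) = √(-5361 + (99 + (-4 - 9/5*(-⅓))*9)) = √(-5361 + (99 + (-4 + ⅗)*9)) = √(-5361 + (99 - 17/5*9)) = √(-5361 + (99 - 153/5)) = √(-5361 + 342/5) = √(-26463/5) = I*√132315/5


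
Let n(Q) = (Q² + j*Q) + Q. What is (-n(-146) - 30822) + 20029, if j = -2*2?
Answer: -32547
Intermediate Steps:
j = -4
n(Q) = Q² - 3*Q (n(Q) = (Q² - 4*Q) + Q = Q² - 3*Q)
(-n(-146) - 30822) + 20029 = (-(-146)*(-3 - 146) - 30822) + 20029 = (-(-146)*(-149) - 30822) + 20029 = (-1*21754 - 30822) + 20029 = (-21754 - 30822) + 20029 = -52576 + 20029 = -32547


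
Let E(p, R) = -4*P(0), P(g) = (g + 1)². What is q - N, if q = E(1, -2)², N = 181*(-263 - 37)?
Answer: 54316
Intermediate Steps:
P(g) = (1 + g)²
E(p, R) = -4 (E(p, R) = -4*(1 + 0)² = -4*1² = -4*1 = -4)
N = -54300 (N = 181*(-300) = -54300)
q = 16 (q = (-4)² = 16)
q - N = 16 - 1*(-54300) = 16 + 54300 = 54316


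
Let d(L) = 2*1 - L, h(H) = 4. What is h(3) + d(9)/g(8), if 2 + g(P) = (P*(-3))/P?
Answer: 27/5 ≈ 5.4000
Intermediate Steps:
d(L) = 2 - L
g(P) = -5 (g(P) = -2 + (P*(-3))/P = -2 + (-3*P)/P = -2 - 3 = -5)
h(3) + d(9)/g(8) = 4 + (2 - 1*9)/(-5) = 4 - (2 - 9)/5 = 4 - ⅕*(-7) = 4 + 7/5 = 27/5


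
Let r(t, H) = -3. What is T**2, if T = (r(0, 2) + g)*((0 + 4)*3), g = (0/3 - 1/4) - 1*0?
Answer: 1521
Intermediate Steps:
g = -1/4 (g = (0*(1/3) - 1*1/4) + 0 = (0 - 1/4) + 0 = -1/4 + 0 = -1/4 ≈ -0.25000)
T = -39 (T = (-3 - 1/4)*((0 + 4)*3) = -13*3 = -13/4*12 = -39)
T**2 = (-39)**2 = 1521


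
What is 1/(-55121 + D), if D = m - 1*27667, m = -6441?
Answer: -1/89229 ≈ -1.1207e-5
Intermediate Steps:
D = -34108 (D = -6441 - 1*27667 = -6441 - 27667 = -34108)
1/(-55121 + D) = 1/(-55121 - 34108) = 1/(-89229) = -1/89229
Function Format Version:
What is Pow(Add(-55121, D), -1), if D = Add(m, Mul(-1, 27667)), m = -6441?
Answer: Rational(-1, 89229) ≈ -1.1207e-5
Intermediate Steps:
D = -34108 (D = Add(-6441, Mul(-1, 27667)) = Add(-6441, -27667) = -34108)
Pow(Add(-55121, D), -1) = Pow(Add(-55121, -34108), -1) = Pow(-89229, -1) = Rational(-1, 89229)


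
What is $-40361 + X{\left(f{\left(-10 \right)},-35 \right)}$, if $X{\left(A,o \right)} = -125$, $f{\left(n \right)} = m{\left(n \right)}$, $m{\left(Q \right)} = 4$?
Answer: $-40486$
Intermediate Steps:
$f{\left(n \right)} = 4$
$-40361 + X{\left(f{\left(-10 \right)},-35 \right)} = -40361 - 125 = -40486$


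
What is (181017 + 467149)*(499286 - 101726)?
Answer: 257684874960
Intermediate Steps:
(181017 + 467149)*(499286 - 101726) = 648166*397560 = 257684874960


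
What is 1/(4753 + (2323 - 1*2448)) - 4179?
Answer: -19340411/4628 ≈ -4179.0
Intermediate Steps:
1/(4753 + (2323 - 1*2448)) - 4179 = 1/(4753 + (2323 - 2448)) - 4179 = 1/(4753 - 125) - 4179 = 1/4628 - 4179 = -19340411/4628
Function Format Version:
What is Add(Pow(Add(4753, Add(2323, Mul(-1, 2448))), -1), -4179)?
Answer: Rational(-19340411, 4628) ≈ -4179.0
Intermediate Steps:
Add(Pow(Add(4753, Add(2323, Mul(-1, 2448))), -1), -4179) = Add(Pow(Add(4753, Add(2323, -2448)), -1), -4179) = Add(Pow(Add(4753, -125), -1), -4179) = Add(Pow(4628, -1), -4179) = Add(Rational(1, 4628), -4179) = Rational(-19340411, 4628)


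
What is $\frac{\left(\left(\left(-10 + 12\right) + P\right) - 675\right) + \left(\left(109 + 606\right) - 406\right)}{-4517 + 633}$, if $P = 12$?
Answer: $\frac{88}{971} \approx 0.090628$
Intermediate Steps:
$\frac{\left(\left(\left(-10 + 12\right) + P\right) - 675\right) + \left(\left(109 + 606\right) - 406\right)}{-4517 + 633} = \frac{\left(\left(\left(-10 + 12\right) + 12\right) - 675\right) + \left(\left(109 + 606\right) - 406\right)}{-4517 + 633} = \frac{\left(\left(2 + 12\right) - 675\right) + \left(715 - 406\right)}{-3884} = \left(\left(14 - 675\right) + 309\right) \left(- \frac{1}{3884}\right) = \left(-661 + 309\right) \left(- \frac{1}{3884}\right) = \left(-352\right) \left(- \frac{1}{3884}\right) = \frac{88}{971}$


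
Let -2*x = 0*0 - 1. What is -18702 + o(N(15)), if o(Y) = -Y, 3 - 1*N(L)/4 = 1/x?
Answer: -18706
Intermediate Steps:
x = ½ (x = -(0*0 - 1)/2 = -(0 - 1)/2 = -½*(-1) = ½ ≈ 0.50000)
N(L) = 4 (N(L) = 12 - 4/½ = 12 - 4*2 = 12 - 8 = 4)
-18702 + o(N(15)) = -18702 - 1*4 = -18702 - 4 = -18706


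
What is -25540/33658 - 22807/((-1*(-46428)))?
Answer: -976704563/781336812 ≈ -1.2500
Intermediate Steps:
-25540/33658 - 22807/((-1*(-46428))) = -25540*1/33658 - 22807/46428 = -12770/16829 - 22807*1/46428 = -12770/16829 - 22807/46428 = -976704563/781336812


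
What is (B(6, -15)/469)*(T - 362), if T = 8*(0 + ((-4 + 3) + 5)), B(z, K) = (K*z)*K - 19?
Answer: -439230/469 ≈ -936.52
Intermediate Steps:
B(z, K) = -19 + z*K² (B(z, K) = z*K² - 19 = -19 + z*K²)
T = 32 (T = 8*(0 + (-1 + 5)) = 8*(0 + 4) = 8*4 = 32)
(B(6, -15)/469)*(T - 362) = ((-19 + 6*(-15)²)/469)*(32 - 362) = ((-19 + 6*225)*(1/469))*(-330) = ((-19 + 1350)*(1/469))*(-330) = (1331*(1/469))*(-330) = (1331/469)*(-330) = -439230/469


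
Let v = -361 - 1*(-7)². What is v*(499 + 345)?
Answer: -346040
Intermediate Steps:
v = -410 (v = -361 - 1*49 = -361 - 49 = -410)
v*(499 + 345) = -410*(499 + 345) = -410*844 = -346040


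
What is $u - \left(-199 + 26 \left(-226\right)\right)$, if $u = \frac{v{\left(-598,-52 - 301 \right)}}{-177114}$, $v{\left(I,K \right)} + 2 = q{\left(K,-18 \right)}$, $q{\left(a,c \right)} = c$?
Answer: $\frac{537983785}{88557} \approx 6075.0$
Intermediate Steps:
$v{\left(I,K \right)} = -20$ ($v{\left(I,K \right)} = -2 - 18 = -20$)
$u = \frac{10}{88557}$ ($u = - \frac{20}{-177114} = \left(-20\right) \left(- \frac{1}{177114}\right) = \frac{10}{88557} \approx 0.00011292$)
$u - \left(-199 + 26 \left(-226\right)\right) = \frac{10}{88557} - \left(-199 + 26 \left(-226\right)\right) = \frac{10}{88557} - \left(-199 - 5876\right) = \frac{10}{88557} - -6075 = \frac{10}{88557} + 6075 = \frac{537983785}{88557}$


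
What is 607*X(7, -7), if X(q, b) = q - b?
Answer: 8498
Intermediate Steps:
607*X(7, -7) = 607*(7 - 1*(-7)) = 607*(7 + 7) = 607*14 = 8498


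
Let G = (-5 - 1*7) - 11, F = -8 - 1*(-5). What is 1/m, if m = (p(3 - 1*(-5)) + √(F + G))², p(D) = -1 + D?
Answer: (7 + I*√26)⁻² ≈ 0.0040889 - 0.012691*I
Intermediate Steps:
F = -3 (F = -8 + 5 = -3)
G = -23 (G = (-5 - 7) - 11 = -12 - 11 = -23)
m = (7 + I*√26)² (m = ((-1 + (3 - 1*(-5))) + √(-3 - 23))² = ((-1 + (3 + 5)) + √(-26))² = ((-1 + 8) + I*√26)² = (7 + I*√26)² ≈ 23.0 + 71.386*I)
1/m = 1/((7 + I*√26)²) = (7 + I*√26)⁻²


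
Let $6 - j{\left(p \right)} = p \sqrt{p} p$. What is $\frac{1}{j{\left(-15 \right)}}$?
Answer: $\frac{2}{253137} + \frac{25 i \sqrt{15}}{84379} \approx 7.9009 \cdot 10^{-6} + 0.0011475 i$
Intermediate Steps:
$j{\left(p \right)} = 6 - p^{\frac{5}{2}}$ ($j{\left(p \right)} = 6 - p \sqrt{p} p = 6 - p^{\frac{3}{2}} p = 6 - p^{\frac{5}{2}}$)
$\frac{1}{j{\left(-15 \right)}} = \frac{1}{6 - \left(-15\right)^{\frac{5}{2}}} = \frac{1}{6 - 225 i \sqrt{15}}$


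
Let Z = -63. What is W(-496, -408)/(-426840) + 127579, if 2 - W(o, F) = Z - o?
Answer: 54455820791/426840 ≈ 1.2758e+5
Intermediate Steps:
W(o, F) = 65 + o (W(o, F) = 2 - (-63 - o) = 2 + (63 + o) = 65 + o)
W(-496, -408)/(-426840) + 127579 = (65 - 496)/(-426840) + 127579 = -431*(-1/426840) + 127579 = 431/426840 + 127579 = 54455820791/426840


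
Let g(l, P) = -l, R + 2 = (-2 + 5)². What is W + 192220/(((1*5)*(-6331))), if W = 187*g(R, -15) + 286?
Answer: -6515057/6331 ≈ -1029.1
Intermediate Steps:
R = 7 (R = -2 + (-2 + 5)² = -2 + 3² = -2 + 9 = 7)
W = -1023 (W = 187*(-1*7) + 286 = 187*(-7) + 286 = -1309 + 286 = -1023)
W + 192220/(((1*5)*(-6331))) = -1023 + 192220/(((1*5)*(-6331))) = -1023 + 192220/((5*(-6331))) = -1023 + 192220/(-31655) = -1023 + 192220*(-1/31655) = -1023 - 38444/6331 = -6515057/6331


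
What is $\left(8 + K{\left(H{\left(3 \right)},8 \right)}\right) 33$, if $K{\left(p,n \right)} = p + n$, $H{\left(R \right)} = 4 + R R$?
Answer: $957$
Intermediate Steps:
$H{\left(R \right)} = 4 + R^{2}$
$K{\left(p,n \right)} = n + p$
$\left(8 + K{\left(H{\left(3 \right)},8 \right)}\right) 33 = \left(8 + \left(8 + \left(4 + 3^{2}\right)\right)\right) 33 = \left(8 + \left(8 + \left(4 + 9\right)\right)\right) 33 = \left(8 + \left(8 + 13\right)\right) 33 = \left(8 + 21\right) 33 = 29 \cdot 33 = 957$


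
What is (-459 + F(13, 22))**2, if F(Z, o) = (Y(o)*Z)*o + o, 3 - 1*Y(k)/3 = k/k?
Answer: 1635841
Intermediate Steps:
Y(k) = 6 (Y(k) = 9 - 3*k/k = 9 - 3*1 = 9 - 3 = 6)
F(Z, o) = o + 6*Z*o (F(Z, o) = (6*Z)*o + o = 6*Z*o + o = o + 6*Z*o)
(-459 + F(13, 22))**2 = (-459 + 22*(1 + 6*13))**2 = (-459 + 22*(1 + 78))**2 = (-459 + 22*79)**2 = (-459 + 1738)**2 = 1279**2 = 1635841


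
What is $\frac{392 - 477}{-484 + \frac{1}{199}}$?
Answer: $\frac{3383}{19263} \approx 0.17562$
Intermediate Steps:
$\frac{392 - 477}{-484 + \frac{1}{199}} = - \frac{85}{-484 + \frac{1}{199}} = - \frac{85}{- \frac{96315}{199}} = \left(-85\right) \left(- \frac{199}{96315}\right) = \frac{3383}{19263}$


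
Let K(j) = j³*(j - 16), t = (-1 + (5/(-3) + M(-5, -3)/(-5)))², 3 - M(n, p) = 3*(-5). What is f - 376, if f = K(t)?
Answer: 3611194526734216/2562890625 ≈ 1.4090e+6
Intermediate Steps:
M(n, p) = 18 (M(n, p) = 3 - 3*(-5) = 3 - 1*(-15) = 3 + 15 = 18)
t = 8836/225 (t = (-1 + (5/(-3) + 18/(-5)))² = (-1 + (5*(-⅓) + 18*(-⅕)))² = (-1 + (-5/3 - 18/5))² = (-1 - 79/15)² = (-94/15)² = 8836/225 ≈ 39.271)
K(j) = j³*(-16 + j)
f = 3612158173609216/2562890625 (f = (8836/225)³*(-16 + 8836/225) = (689869781056/11390625)*(5236/225) = 3612158173609216/2562890625 ≈ 1.4094e+6)
f - 376 = 3612158173609216/2562890625 - 376 = 3611194526734216/2562890625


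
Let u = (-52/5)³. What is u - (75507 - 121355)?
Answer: 5590392/125 ≈ 44723.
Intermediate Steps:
u = -140608/125 (u = (-52*⅕)³ = (-52/5)³ = -140608/125 ≈ -1124.9)
u - (75507 - 121355) = -140608/125 - (75507 - 121355) = -140608/125 - 1*(-45848) = -140608/125 + 45848 = 5590392/125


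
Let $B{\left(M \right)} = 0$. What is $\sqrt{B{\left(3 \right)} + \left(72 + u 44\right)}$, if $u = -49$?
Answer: $2 i \sqrt{521} \approx 45.651 i$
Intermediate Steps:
$\sqrt{B{\left(3 \right)} + \left(72 + u 44\right)} = \sqrt{0 + \left(72 - 2156\right)} = \sqrt{0 - 2084} = \sqrt{-2084} = 2 i \sqrt{521}$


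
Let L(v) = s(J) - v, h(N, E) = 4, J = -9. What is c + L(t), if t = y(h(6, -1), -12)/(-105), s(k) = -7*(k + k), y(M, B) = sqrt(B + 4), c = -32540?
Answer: -32414 + 2*I*sqrt(2)/105 ≈ -32414.0 + 0.026937*I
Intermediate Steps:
y(M, B) = sqrt(4 + B)
s(k) = -14*k
t = -2*I*sqrt(2)/105 (t = sqrt(4 - 12)/(-105) = sqrt(-8)*(-1/105) = (2*I*sqrt(2))*(-1/105) = -2*I*sqrt(2)/105 ≈ -0.026937*I)
L(v) = 126 - v (L(v) = -14*(-9) - v = 126 - v)
c + L(t) = -32540 + (126 - (-2)*I*sqrt(2)/105) = -32540 + (126 + 2*I*sqrt(2)/105) = -32414 + 2*I*sqrt(2)/105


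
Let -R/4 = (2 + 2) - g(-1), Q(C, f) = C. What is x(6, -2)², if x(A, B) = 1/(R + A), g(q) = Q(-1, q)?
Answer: 1/196 ≈ 0.0051020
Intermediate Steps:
g(q) = -1
R = -20 (R = -4*((2 + 2) - 1*(-1)) = -4*(4 + 1) = -4*5 = -20)
x(A, B) = 1/(-20 + A)
x(6, -2)² = (1/(-20 + 6))² = (1/(-14))² = (-1/14)² = 1/196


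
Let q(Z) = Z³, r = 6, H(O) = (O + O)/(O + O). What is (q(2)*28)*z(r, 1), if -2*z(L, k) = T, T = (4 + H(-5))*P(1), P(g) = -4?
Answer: 2240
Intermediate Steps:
H(O) = 1 (H(O) = (2*O)/((2*O)) = (2*O)*(1/(2*O)) = 1)
T = -20 (T = (4 + 1)*(-4) = 5*(-4) = -20)
z(L, k) = 10 (z(L, k) = -½*(-20) = 10)
(q(2)*28)*z(r, 1) = (2³*28)*10 = (8*28)*10 = 224*10 = 2240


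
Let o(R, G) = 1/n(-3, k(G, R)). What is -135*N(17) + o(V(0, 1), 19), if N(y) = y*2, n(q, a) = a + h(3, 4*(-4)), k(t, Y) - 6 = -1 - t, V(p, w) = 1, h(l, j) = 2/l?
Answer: -183603/40 ≈ -4590.1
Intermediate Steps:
k(t, Y) = 5 - t (k(t, Y) = 6 + (-1 - t) = 5 - t)
n(q, a) = 2/3 + a (n(q, a) = a + 2/3 = 2/3 + a)
o(R, G) = 1/(17/3 - G) (o(R, G) = 1/(2/3 + (5 - G)) = 1/(17/3 - G))
N(y) = 2*y
-135*N(17) + o(V(0, 1), 19) = -270*17 + 3/(17 - 3*19) = -135*34 + 3/(17 - 57) = -4590 + 3/(-40) = -4590 + 3*(-1/40) = -4590 - 3/40 = -183603/40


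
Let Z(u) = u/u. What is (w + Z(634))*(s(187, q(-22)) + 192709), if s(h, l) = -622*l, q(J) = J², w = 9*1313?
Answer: -1280350302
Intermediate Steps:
w = 11817
Z(u) = 1
(w + Z(634))*(s(187, q(-22)) + 192709) = (11817 + 1)*(-622*(-22)² + 192709) = 11818*(-622*484 + 192709) = 11818*(-301048 + 192709) = 11818*(-108339) = -1280350302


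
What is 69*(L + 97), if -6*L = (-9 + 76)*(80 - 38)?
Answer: -25668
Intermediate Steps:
L = -469 (L = -(-9 + 76)*(80 - 38)/6 = -67*42/6 = -⅙*2814 = -469)
69*(L + 97) = 69*(-469 + 97) = 69*(-372) = -25668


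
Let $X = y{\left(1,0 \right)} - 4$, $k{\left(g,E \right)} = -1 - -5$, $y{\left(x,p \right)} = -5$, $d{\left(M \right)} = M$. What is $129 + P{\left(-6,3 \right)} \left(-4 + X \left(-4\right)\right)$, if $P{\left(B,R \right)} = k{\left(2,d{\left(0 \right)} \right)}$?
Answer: $257$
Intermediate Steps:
$k{\left(g,E \right)} = 4$ ($k{\left(g,E \right)} = -1 + 5 = 4$)
$P{\left(B,R \right)} = 4$
$X = -9$ ($X = -5 - 4 = -9$)
$129 + P{\left(-6,3 \right)} \left(-4 + X \left(-4\right)\right) = 129 + 4 \left(-4 - -36\right) = 129 + 4 \left(-4 + 36\right) = 129 + 4 \cdot 32 = 129 + 128 = 257$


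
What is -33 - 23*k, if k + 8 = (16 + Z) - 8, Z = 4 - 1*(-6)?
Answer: -263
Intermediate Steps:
Z = 10 (Z = 4 + 6 = 10)
k = 10 (k = -8 + ((16 + 10) - 8) = -8 + (26 - 8) = -8 + 18 = 10)
-33 - 23*k = -33 - 23*10 = -33 - 230 = -263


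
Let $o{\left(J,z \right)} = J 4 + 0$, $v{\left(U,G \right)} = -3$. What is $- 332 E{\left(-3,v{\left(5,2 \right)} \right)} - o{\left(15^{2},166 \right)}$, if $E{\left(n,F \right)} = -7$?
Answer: $1424$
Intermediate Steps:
$o{\left(J,z \right)} = 4 J$ ($o{\left(J,z \right)} = 4 J + 0 = 4 J$)
$- 332 E{\left(-3,v{\left(5,2 \right)} \right)} - o{\left(15^{2},166 \right)} = \left(-332\right) \left(-7\right) - 4 \cdot 15^{2} = 2324 - 4 \cdot 225 = 2324 - 900 = 1424$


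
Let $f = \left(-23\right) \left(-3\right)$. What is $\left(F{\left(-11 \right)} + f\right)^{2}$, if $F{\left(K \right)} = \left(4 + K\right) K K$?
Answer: $605284$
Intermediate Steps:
$F{\left(K \right)} = K^{2} \left(4 + K\right)$ ($F{\left(K \right)} = \left(4 + K\right) K^{2} = K^{2} \left(4 + K\right)$)
$f = 69$
$\left(F{\left(-11 \right)} + f\right)^{2} = \left(\left(-11\right)^{2} \left(4 - 11\right) + 69\right)^{2} = \left(121 \left(-7\right) + 69\right)^{2} = \left(-847 + 69\right)^{2} = \left(-778\right)^{2} = 605284$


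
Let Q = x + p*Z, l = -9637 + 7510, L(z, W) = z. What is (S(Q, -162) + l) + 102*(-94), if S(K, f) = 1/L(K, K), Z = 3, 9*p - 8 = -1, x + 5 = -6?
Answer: -304593/26 ≈ -11715.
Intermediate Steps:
x = -11 (x = -5 - 6 = -11)
p = 7/9 (p = 8/9 + (1/9)*(-1) = 8/9 - 1/9 = 7/9 ≈ 0.77778)
l = -2127
Q = -26/3 (Q = -11 + (7/9)*3 = -11 + 7/3 = -26/3 ≈ -8.6667)
S(K, f) = 1/K
(S(Q, -162) + l) + 102*(-94) = (1/(-26/3) - 2127) + 102*(-94) = (-3/26 - 2127) - 9588 = -55305/26 - 9588 = -304593/26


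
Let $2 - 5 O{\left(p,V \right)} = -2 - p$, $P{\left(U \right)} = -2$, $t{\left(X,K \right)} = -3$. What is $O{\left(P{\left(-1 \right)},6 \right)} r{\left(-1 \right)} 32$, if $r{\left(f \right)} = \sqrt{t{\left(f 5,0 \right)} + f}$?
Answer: $\frac{128 i}{5} \approx 25.6 i$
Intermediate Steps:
$r{\left(f \right)} = \sqrt{-3 + f}$
$O{\left(p,V \right)} = \frac{4}{5} + \frac{p}{5}$ ($O{\left(p,V \right)} = \frac{2}{5} - \frac{-2 - p}{5} = \frac{2}{5} + \left(\frac{2}{5} + \frac{p}{5}\right) = \frac{4}{5} + \frac{p}{5}$)
$O{\left(P{\left(-1 \right)},6 \right)} r{\left(-1 \right)} 32 = \left(\frac{4}{5} + \frac{1}{5} \left(-2\right)\right) \sqrt{-3 - 1} \cdot 32 = \left(\frac{4}{5} - \frac{2}{5}\right) \sqrt{-4} \cdot 32 = \frac{2 \cdot 2 i}{5} \cdot 32 = \frac{4 i}{5} \cdot 32 = \frac{128 i}{5}$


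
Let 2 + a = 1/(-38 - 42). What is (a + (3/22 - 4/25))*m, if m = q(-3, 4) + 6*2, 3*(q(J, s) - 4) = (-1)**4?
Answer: -438991/13200 ≈ -33.257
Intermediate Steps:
a = -161/80 (a = -2 + 1/(-38 - 42) = -2 + 1/(-80) = -2 - 1/80 = -161/80 ≈ -2.0125)
q(J, s) = 13/3 (q(J, s) = 4 + (1/3)*(-1)**4 = 4 + (1/3)*1 = 4 + 1/3 = 13/3)
m = 49/3 (m = 13/3 + 6*2 = 13/3 + 12 = 49/3 ≈ 16.333)
(a + (3/22 - 4/25))*m = (-161/80 + (3/22 - 4/25))*(49/3) = (-161/80 - 13/550)*(49/3) = -8959/4400*49/3 = -438991/13200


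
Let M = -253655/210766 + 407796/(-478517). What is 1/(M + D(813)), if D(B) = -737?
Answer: -100855114022/74537546795585 ≈ -0.0013531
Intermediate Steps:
M = -207327761371/100855114022 (M = -253655*1/210766 + 407796*(-1/478517) = -253655/210766 - 407796/478517 = -207327761371/100855114022 ≈ -2.0557)
1/(M + D(813)) = 1/(-207327761371/100855114022 - 737) = 1/(-74537546795585/100855114022) = -100855114022/74537546795585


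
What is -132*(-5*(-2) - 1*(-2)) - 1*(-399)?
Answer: -1185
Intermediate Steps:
-132*(-5*(-2) - 1*(-2)) - 1*(-399) = -132*(10 + 2) + 399 = -132*12 + 399 = -1584 + 399 = -1185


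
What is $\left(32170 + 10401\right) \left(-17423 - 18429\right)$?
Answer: $-1526255492$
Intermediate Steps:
$\left(32170 + 10401\right) \left(-17423 - 18429\right) = 42571 \left(-17423 - 18429\right) = 42571 \left(-35852\right) = -1526255492$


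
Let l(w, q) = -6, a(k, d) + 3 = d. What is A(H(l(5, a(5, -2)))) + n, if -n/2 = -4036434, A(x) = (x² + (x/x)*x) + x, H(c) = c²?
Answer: 8074236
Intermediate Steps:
a(k, d) = -3 + d
A(x) = x² + 2*x (A(x) = (x² + 1*x) + x = (x² + x) + x = (x + x²) + x = x² + 2*x)
n = 8072868 (n = -2*(-4036434) = 8072868)
A(H(l(5, a(5, -2)))) + n = (-6)²*(2 + (-6)²) + 8072868 = 36*(2 + 36) + 8072868 = 36*38 + 8072868 = 1368 + 8072868 = 8074236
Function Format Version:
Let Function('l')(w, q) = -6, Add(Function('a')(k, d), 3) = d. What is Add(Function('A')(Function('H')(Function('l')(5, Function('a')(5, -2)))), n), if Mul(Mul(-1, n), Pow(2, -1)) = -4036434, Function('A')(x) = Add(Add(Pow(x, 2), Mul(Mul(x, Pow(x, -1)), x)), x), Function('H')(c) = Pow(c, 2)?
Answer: 8074236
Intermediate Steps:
Function('a')(k, d) = Add(-3, d)
Function('A')(x) = Add(Pow(x, 2), Mul(2, x)) (Function('A')(x) = Add(Add(Pow(x, 2), Mul(1, x)), x) = Add(Add(Pow(x, 2), x), x) = Add(Add(x, Pow(x, 2)), x) = Add(Pow(x, 2), Mul(2, x)))
n = 8072868 (n = Mul(-2, -4036434) = 8072868)
Add(Function('A')(Function('H')(Function('l')(5, Function('a')(5, -2)))), n) = Add(Mul(Pow(-6, 2), Add(2, Pow(-6, 2))), 8072868) = Add(Mul(36, Add(2, 36)), 8072868) = Add(Mul(36, 38), 8072868) = Add(1368, 8072868) = 8074236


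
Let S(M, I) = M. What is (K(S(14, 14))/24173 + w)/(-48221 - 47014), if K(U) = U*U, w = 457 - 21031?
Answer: 497335106/2302115655 ≈ 0.21603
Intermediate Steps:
w = -20574
K(U) = U²
(K(S(14, 14))/24173 + w)/(-48221 - 47014) = (14²/24173 - 20574)/(-48221 - 47014) = (196*(1/24173) - 20574)/(-95235) = (196/24173 - 20574)*(-1/95235) = -497335106/24173*(-1/95235) = 497335106/2302115655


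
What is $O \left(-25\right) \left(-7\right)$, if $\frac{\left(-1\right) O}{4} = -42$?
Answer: $29400$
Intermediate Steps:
$O = 168$ ($O = \left(-4\right) \left(-42\right) = 168$)
$O \left(-25\right) \left(-7\right) = 168 \left(-25\right) \left(-7\right) = \left(-4200\right) \left(-7\right) = 29400$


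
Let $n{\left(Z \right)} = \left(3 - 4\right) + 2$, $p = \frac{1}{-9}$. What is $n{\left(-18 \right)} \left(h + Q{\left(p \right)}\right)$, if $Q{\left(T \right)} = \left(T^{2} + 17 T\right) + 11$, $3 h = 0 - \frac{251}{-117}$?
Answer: $\frac{10360}{1053} \approx 9.8386$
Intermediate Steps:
$p = - \frac{1}{9} \approx -0.11111$
$n{\left(Z \right)} = 1$ ($n{\left(Z \right)} = -1 + 2 = 1$)
$h = \frac{251}{351}$ ($h = \frac{0 - \frac{251}{-117}}{3} = \frac{0 - 251 \left(- \frac{1}{117}\right)}{3} = \frac{0 - - \frac{251}{117}}{3} = \frac{0 + \frac{251}{117}}{3} = \frac{1}{3} \cdot \frac{251}{117} = \frac{251}{351} \approx 0.7151$)
$Q{\left(T \right)} = 11 + T^{2} + 17 T$
$n{\left(-18 \right)} \left(h + Q{\left(p \right)}\right) = 1 \left(\frac{251}{351} + \left(11 + \left(- \frac{1}{9}\right)^{2} + 17 \left(- \frac{1}{9}\right)\right)\right) = 1 \left(\frac{251}{351} + \left(11 + \frac{1}{81} - \frac{17}{9}\right)\right) = 1 \left(\frac{251}{351} + \frac{739}{81}\right) = 1 \cdot \frac{10360}{1053} = \frac{10360}{1053}$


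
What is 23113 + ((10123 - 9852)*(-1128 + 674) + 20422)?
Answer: -79499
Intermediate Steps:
23113 + ((10123 - 9852)*(-1128 + 674) + 20422) = 23113 + (271*(-454) + 20422) = 23113 + (-123034 + 20422) = 23113 - 102612 = -79499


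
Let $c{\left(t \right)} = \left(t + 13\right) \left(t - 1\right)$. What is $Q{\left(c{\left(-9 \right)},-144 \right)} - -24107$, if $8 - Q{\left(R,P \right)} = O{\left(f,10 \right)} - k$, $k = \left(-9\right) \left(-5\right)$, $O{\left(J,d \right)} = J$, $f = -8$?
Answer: $24168$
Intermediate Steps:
$c{\left(t \right)} = \left(-1 + t\right) \left(13 + t\right)$ ($c{\left(t \right)} = \left(13 + t\right) \left(-1 + t\right) = \left(-1 + t\right) \left(13 + t\right)$)
$k = 45$
$Q{\left(R,P \right)} = 61$ ($Q{\left(R,P \right)} = 8 - \left(-8 - 45\right) = 8 - -53 = 8 + 53 = 61$)
$Q{\left(c{\left(-9 \right)},-144 \right)} - -24107 = 61 - -24107 = 61 + 24107 = 24168$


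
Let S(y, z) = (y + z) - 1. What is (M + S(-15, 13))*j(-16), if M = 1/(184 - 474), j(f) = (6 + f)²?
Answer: -8710/29 ≈ -300.34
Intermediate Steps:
S(y, z) = -1 + y + z
M = -1/290 (M = 1/(-290) = -1/290 ≈ -0.0034483)
(M + S(-15, 13))*j(-16) = (-1/290 + (-1 - 15 + 13))*(6 - 16)² = (-1/290 - 3)*(-10)² = -871/290*100 = -8710/29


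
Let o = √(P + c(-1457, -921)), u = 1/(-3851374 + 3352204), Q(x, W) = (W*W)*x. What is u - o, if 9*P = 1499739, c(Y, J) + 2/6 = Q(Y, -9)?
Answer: -1/499170 - √437583/3 ≈ -220.50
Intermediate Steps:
Q(x, W) = x*W² (Q(x, W) = W²*x = x*W²)
c(Y, J) = -⅓ + 81*Y (c(Y, J) = -⅓ + Y*(-9)² = -⅓ + Y*81 = -⅓ + 81*Y)
P = 499913/3 (P = (⅑)*1499739 = 499913/3 ≈ 1.6664e+5)
u = -1/499170 (u = 1/(-499170) = -1/499170 ≈ -2.0033e-6)
o = √437583/3 (o = √(499913/3 + (-⅓ + 81*(-1457))) = √(499913/3 + (-⅓ - 118017)) = √(499913/3 - 354052/3) = √(145861/3) = √437583/3 ≈ 220.50)
u - o = -1/499170 - √437583/3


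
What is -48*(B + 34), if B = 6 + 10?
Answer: -2400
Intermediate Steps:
B = 16
-48*(B + 34) = -48*(16 + 34) = -48*50 = -2400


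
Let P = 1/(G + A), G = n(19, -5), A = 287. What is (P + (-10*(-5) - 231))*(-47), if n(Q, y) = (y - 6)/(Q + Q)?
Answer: 92681979/10895 ≈ 8506.8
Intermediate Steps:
n(Q, y) = (-6 + y)/(2*Q) (n(Q, y) = (-6 + y)/((2*Q)) = (-6 + y)*(1/(2*Q)) = (-6 + y)/(2*Q))
G = -11/38 (G = (½)*(-6 - 5)/19 = (½)*(1/19)*(-11) = -11/38 ≈ -0.28947)
P = 38/10895 (P = 1/(-11/38 + 287) = 1/(10895/38) = 38/10895 ≈ 0.0034878)
(P + (-10*(-5) - 231))*(-47) = (38/10895 + (-10*(-5) - 231))*(-47) = (38/10895 + (50 - 231))*(-47) = (38/10895 - 181)*(-47) = -1971957/10895*(-47) = 92681979/10895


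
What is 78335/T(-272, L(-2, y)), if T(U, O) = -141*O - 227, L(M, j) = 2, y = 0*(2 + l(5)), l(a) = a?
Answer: -78335/509 ≈ -153.90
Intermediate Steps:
y = 0 (y = 0*(2 + 5) = 0*7 = 0)
T(U, O) = -227 - 141*O
78335/T(-272, L(-2, y)) = 78335/(-227 - 141*2) = 78335/(-227 - 282) = 78335/(-509) = 78335*(-1/509) = -78335/509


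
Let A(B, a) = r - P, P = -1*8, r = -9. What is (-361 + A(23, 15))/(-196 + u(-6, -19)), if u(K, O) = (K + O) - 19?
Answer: 181/120 ≈ 1.5083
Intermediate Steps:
P = -8
u(K, O) = -19 + K + O
A(B, a) = -1 (A(B, a) = -9 - 1*(-8) = -9 + 8 = -1)
(-361 + A(23, 15))/(-196 + u(-6, -19)) = (-361 - 1)/(-196 + (-19 - 6 - 19)) = -362/(-196 - 44) = -362/(-240) = -362*(-1/240) = 181/120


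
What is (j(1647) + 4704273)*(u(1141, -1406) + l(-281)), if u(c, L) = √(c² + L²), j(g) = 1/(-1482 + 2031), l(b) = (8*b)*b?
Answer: 1631426409382064/549 + 2582645878*√3278717/549 ≈ 2.9801e+12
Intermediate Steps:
l(b) = 8*b²
j(g) = 1/549
u(c, L) = √(L² + c²)
(j(1647) + 4704273)*(u(1141, -1406) + l(-281)) = (1/549 + 4704273)*(√((-1406)² + 1141²) + 8*(-281)²) = 2582645878*(√(1976836 + 1301881) + 8*78961)/549 = 2582645878*(√3278717 + 631688)/549 = 2582645878*(631688 + √3278717)/549 = 1631426409382064/549 + 2582645878*√3278717/549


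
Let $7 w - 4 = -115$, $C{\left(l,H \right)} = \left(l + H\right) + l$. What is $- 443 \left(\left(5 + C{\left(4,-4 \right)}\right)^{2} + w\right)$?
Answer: $- \frac{202008}{7} \approx -28858.0$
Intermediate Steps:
$C{\left(l,H \right)} = H + 2 l$ ($C{\left(l,H \right)} = \left(H + l\right) + l = H + 2 l$)
$w = - \frac{111}{7}$ ($w = \frac{4}{7} + \frac{1}{7} \left(-115\right) = \frac{4}{7} - \frac{115}{7} = - \frac{111}{7} \approx -15.857$)
$- 443 \left(\left(5 + C{\left(4,-4 \right)}\right)^{2} + w\right) = - 443 \left(\left(5 + \left(-4 + 2 \cdot 4\right)\right)^{2} - \frac{111}{7}\right) = - 443 \left(\left(5 + \left(-4 + 8\right)\right)^{2} - \frac{111}{7}\right) = - 443 \left(\left(5 + 4\right)^{2} - \frac{111}{7}\right) = - 443 \left(9^{2} - \frac{111}{7}\right) = - 443 \left(81 - \frac{111}{7}\right) = \left(-443\right) \frac{456}{7} = - \frac{202008}{7}$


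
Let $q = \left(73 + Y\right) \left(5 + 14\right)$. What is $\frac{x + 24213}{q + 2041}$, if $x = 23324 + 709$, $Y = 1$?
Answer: $\frac{16082}{1149} \approx 13.997$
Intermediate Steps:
$x = 24033$
$q = 1406$ ($q = \left(73 + 1\right) \left(5 + 14\right) = 74 \cdot 19 = 1406$)
$\frac{x + 24213}{q + 2041} = \frac{24033 + 24213}{1406 + 2041} = \frac{48246}{3447} = 48246 \cdot \frac{1}{3447} = \frac{16082}{1149}$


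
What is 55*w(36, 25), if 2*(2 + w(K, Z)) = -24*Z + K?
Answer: -15620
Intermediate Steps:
w(K, Z) = -2 + K/2 - 12*Z (w(K, Z) = -2 + (-24*Z + K)/2 = -2 + (K - 24*Z)/2 = -2 + (K/2 - 12*Z) = -2 + K/2 - 12*Z)
55*w(36, 25) = 55*(-2 + (½)*36 - 12*25) = 55*(-2 + 18 - 300) = 55*(-284) = -15620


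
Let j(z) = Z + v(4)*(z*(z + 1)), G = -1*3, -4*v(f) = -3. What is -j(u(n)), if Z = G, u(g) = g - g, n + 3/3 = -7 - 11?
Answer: 3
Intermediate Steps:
n = -19 (n = -1 + (-7 - 11) = -1 - 18 = -19)
u(g) = 0
v(f) = ¾ (v(f) = -¼*(-3) = ¾)
G = -3
Z = -3
j(z) = -3 + 3*z*(1 + z)/4 (j(z) = -3 + 3*(z*(z + 1))/4 = -3 + 3*(z*(1 + z))/4 = -3 + 3*z*(1 + z)/4)
-j(u(n)) = -(-3 + (¾)*0 + (¾)*0²) = -(-3 + 0 + (¾)*0) = -(-3 + 0 + 0) = -1*(-3) = 3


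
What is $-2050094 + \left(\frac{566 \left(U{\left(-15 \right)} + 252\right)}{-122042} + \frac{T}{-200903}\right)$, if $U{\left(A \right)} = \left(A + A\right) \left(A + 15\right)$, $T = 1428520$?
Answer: $- \frac{25132822895851790}{12259301963} \approx -2.0501 \cdot 10^{6}$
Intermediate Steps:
$U{\left(A \right)} = 2 A \left(15 + A\right)$
$-2050094 + \left(\frac{566 \left(U{\left(-15 \right)} + 252\right)}{-122042} + \frac{T}{-200903}\right) = -2050094 + \left(\frac{566 \left(2 \left(-15\right) \left(15 - 15\right) + 252\right)}{-122042} + \frac{1428520}{-200903}\right) = -2050094 + \left(566 \left(2 \left(-15\right) 0 + 252\right) \left(- \frac{1}{122042}\right) + 1428520 \left(- \frac{1}{200903}\right)\right) = -2050094 - \left(\frac{1428520}{200903} - 566 \left(0 + 252\right) \left(- \frac{1}{122042}\right)\right) = -2050094 - \left(\frac{1428520}{200903} - 566 \cdot 252 \left(- \frac{1}{122042}\right)\right) = -2050094 + \left(142632 \left(- \frac{1}{122042}\right) - \frac{1428520}{200903}\right) = -2050094 - \frac{101497317268}{12259301963} = - \frac{25132822895851790}{12259301963}$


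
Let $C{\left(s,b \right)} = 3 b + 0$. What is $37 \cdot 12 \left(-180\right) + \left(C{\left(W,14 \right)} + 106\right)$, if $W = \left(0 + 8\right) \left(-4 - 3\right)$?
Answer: $-79772$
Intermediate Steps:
$W = -56$ ($W = 8 \left(-7\right) = -56$)
$C{\left(s,b \right)} = 3 b$
$37 \cdot 12 \left(-180\right) + \left(C{\left(W,14 \right)} + 106\right) = 37 \cdot 12 \left(-180\right) + \left(3 \cdot 14 + 106\right) = 444 \left(-180\right) + \left(42 + 106\right) = -79920 + 148 = -79772$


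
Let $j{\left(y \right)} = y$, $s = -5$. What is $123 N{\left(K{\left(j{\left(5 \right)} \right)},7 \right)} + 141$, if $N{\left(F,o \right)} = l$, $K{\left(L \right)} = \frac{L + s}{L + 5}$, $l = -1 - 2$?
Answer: $-228$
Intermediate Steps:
$l = -3$
$K{\left(L \right)} = \frac{-5 + L}{5 + L}$ ($K{\left(L \right)} = \frac{L - 5}{L + 5} = \frac{-5 + L}{5 + L}$)
$N{\left(F,o \right)} = -3$
$123 N{\left(K{\left(j{\left(5 \right)} \right)},7 \right)} + 141 = 123 \left(-3\right) + 141 = -369 + 141 = -228$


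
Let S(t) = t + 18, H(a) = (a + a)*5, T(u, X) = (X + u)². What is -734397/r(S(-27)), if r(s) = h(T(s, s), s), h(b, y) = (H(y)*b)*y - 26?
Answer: -734397/262414 ≈ -2.7986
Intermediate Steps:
H(a) = 10*a (H(a) = (2*a)*5 = 10*a)
h(b, y) = -26 + 10*b*y² (h(b, y) = ((10*y)*b)*y - 26 = (10*b*y)*y - 26 = 10*b*y² - 26 = -26 + 10*b*y²)
S(t) = 18 + t
r(s) = -26 + 40*s⁴ (r(s) = -26 + 10*(s + s)²*s² = -26 + 10*(2*s)²*s² = -26 + 10*(4*s²)*s² = -26 + 40*s⁴)
-734397/r(S(-27)) = -734397/(-26 + 40*(18 - 27)⁴) = -734397/(-26 + 40*(-9)⁴) = -734397/(-26 + 40*6561) = -734397/(-26 + 262440) = -734397/262414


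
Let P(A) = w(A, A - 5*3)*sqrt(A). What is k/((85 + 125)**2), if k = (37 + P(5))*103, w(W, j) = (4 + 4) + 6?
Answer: 3811/44100 + 103*sqrt(5)/3150 ≈ 0.15953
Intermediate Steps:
w(W, j) = 14 (w(W, j) = 8 + 6 = 14)
P(A) = 14*sqrt(A)
k = 3811 + 1442*sqrt(5) (k = (37 + 14*sqrt(5))*103 = 3811 + 1442*sqrt(5) ≈ 7035.4)
k/((85 + 125)**2) = (3811 + 1442*sqrt(5))/((85 + 125)**2) = (3811 + 1442*sqrt(5))/(210**2) = (3811 + 1442*sqrt(5))/44100 = (3811 + 1442*sqrt(5))*(1/44100) = 3811/44100 + 103*sqrt(5)/3150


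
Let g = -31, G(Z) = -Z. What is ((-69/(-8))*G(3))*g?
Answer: 6417/8 ≈ 802.13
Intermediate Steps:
((-69/(-8))*G(3))*g = ((-69/(-8))*(-1*3))*(-31) = (-69*(-1/8)*(-3))*(-31) = ((69/8)*(-3))*(-31) = -207/8*(-31) = 6417/8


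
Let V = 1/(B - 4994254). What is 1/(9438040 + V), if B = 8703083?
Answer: 3708829/35004076455161 ≈ 1.0595e-7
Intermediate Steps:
V = 1/3708829 (V = 1/(8703083 - 4994254) = 1/3708829 ≈ 2.6963e-7)
1/(9438040 + V) = 1/(9438040 + 1/3708829) = 1/(35004076455161/3708829) = 3708829/35004076455161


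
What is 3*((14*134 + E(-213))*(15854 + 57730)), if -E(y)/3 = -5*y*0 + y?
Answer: 555191280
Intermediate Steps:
E(y) = -3*y (E(y) = -3*(-5*y*0 + y) = -3*(0 + y) = -3*y)
3*((14*134 + E(-213))*(15854 + 57730)) = 3*((14*134 - 3*(-213))*(15854 + 57730)) = 3*((1876 + 639)*73584) = 3*(2515*73584) = 3*185063760 = 555191280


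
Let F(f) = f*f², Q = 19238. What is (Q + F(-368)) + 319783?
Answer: -49497011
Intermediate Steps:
F(f) = f³
(Q + F(-368)) + 319783 = (19238 + (-368)³) + 319783 = (19238 - 49836032) + 319783 = -49816794 + 319783 = -49497011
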